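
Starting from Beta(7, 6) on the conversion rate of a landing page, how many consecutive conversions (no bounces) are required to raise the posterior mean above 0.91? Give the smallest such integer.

k = 54

After k conversions and 0 bounces the posterior is Beta(7+k, 6), with mean (7+k)/(7+6+k).
Set (7+k)/(13+k) > 0.91 and solve: k > (0.91·13 − 7)/(1 − 0.91) = 53.667.
The smallest integer exceeding 53.667 is 54.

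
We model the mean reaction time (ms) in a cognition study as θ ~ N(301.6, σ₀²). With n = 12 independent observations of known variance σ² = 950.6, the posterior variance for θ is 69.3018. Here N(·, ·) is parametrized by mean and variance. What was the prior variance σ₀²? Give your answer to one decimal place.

Posterior precision equals prior precision plus data precision: 1/σ_n² = 1/σ₀² + n/σ².
So 1/σ₀² = 1/69.3018 − 12/950.6 = 0.014430 − 0.012624 = 0.001806.
Hence σ₀² = 1/0.001806 ≈ 553.7.

σ₀² = 553.7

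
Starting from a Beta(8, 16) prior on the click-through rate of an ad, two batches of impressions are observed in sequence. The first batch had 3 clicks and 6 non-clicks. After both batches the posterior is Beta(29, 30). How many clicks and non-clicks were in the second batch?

18 clicks and 8 non-clicks

Because Beta–binomial updating is additive in the counts, the combined data contributed (α_post−α_prior, β_post−β_prior) successes and failures.
Total across both batches: 29−8=21 clicks, 30−16=14 non-clicks.
Subtract the first batch: 21−3=18 clicks and 14−6=8 non-clicks.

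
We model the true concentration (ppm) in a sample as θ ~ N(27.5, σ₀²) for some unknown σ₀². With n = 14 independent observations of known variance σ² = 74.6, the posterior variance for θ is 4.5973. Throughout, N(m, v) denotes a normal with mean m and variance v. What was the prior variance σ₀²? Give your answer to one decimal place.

σ₀² = 33.5

Posterior precision equals prior precision plus data precision: 1/σ_n² = 1/σ₀² + n/σ².
So 1/σ₀² = 1/4.5973 − 14/74.6 = 0.217519 − 0.187668 = 0.029851.
Hence σ₀² = 1/0.029851 ≈ 33.5.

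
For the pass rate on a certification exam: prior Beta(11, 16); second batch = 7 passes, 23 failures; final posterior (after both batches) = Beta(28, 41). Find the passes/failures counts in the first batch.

Sequential conjugate updates are equivalent to a single update on the pooled data, so total successes = posterior α − prior α and total failures = posterior β − prior β.
Total across both batches: 28−11=17 passes, 41−16=25 failures.
Subtract the second batch: 17−7=10 passes and 25−23=2 failures.

10 passes and 2 failures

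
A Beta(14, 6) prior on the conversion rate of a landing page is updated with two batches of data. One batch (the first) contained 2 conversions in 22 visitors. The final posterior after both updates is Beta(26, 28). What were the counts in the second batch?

10 conversions and 2 bounces

Because Beta–binomial updating is additive in the counts, the combined data contributed (α_post−α_prior, β_post−β_prior) successes and failures.
Total across both batches: 26−14=12 conversions, 28−6=22 bounces.
Subtract the first batch: 12−2=10 conversions and 22−20=2 bounces.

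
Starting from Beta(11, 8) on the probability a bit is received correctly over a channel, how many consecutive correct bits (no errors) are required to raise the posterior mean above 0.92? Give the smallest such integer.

k = 82

After k correct bits and 0 errors the posterior is Beta(11+k, 8), with mean (11+k)/(11+8+k).
Set (11+k)/(19+k) > 0.92 and solve: k > (0.92·19 − 11)/(1 − 0.92) = 81.000.
The smallest integer exceeding 81.000 is 82, and checking k=82: (93)/(101) = 0.9208 > 0.92.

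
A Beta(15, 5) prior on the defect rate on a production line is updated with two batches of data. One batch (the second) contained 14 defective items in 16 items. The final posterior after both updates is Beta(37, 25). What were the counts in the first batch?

8 defective items and 18 good items

Sequential conjugate updates are equivalent to a single update on the pooled data, so total successes = posterior α − prior α and total failures = posterior β − prior β.
Total across both batches: 37−15=22 defective items, 25−5=20 good items.
Subtract the second batch: 22−14=8 defective items and 20−2=18 good items.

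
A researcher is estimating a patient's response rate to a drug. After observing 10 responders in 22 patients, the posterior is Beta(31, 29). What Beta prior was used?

A Beta(α, β) prior with s successes and f failures in binomial data gives a Beta(α+s, β+f) posterior.
So α = 31 − 10 = 21 and β = 29 − 12 = 17.

Beta(21, 17)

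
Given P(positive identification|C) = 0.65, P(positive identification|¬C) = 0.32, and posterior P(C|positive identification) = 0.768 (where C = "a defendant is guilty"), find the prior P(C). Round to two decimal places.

Bayes' rule in odds form gives O(C|E) = O(C)·[P(E|C)/P(E|¬C)], hence O(C) = O(C|E)/LR.
Posterior odds = 0.768/(1−0.768) = 3.3103. LR = 0.65/0.32 = 2.0312.
Prior odds = 3.3103/2.0312 = 1.6297, so P(C) = 1.6297/(1+1.6297) ≈ 0.62.

P(C) = 0.62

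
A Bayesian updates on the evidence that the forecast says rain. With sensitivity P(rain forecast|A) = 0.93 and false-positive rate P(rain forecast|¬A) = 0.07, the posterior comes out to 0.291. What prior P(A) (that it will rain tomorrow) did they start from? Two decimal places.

In odds form, posterior odds = prior odds × likelihood ratio, so prior odds = posterior odds ÷ LR.
Posterior odds = 0.291/(1−0.291) = 0.4104. LR = 0.93/0.07 = 13.2857.
Prior odds = 0.4104/13.2857 = 0.0309, so P(A) = 0.0309/(1+0.0309) ≈ 0.03.

P(A) = 0.03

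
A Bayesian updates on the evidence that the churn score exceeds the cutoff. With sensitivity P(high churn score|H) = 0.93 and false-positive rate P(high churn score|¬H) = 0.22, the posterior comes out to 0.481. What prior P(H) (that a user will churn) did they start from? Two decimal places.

Bayes' rule in odds form gives O(H|E) = O(H)·[P(E|H)/P(E|¬H)], hence O(H) = O(H|E)/LR.
Posterior odds = 0.481/(1−0.481) = 0.9268. LR = 0.93/0.22 = 4.2273.
Prior odds = 0.9268/4.2273 = 0.2192, so P(H) = 0.2192/(1+0.2192) ≈ 0.18.

P(H) = 0.18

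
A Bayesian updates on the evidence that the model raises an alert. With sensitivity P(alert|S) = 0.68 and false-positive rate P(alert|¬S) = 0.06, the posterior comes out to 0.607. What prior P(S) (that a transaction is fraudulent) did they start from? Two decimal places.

P(S) = 0.12

In odds form, posterior odds = prior odds × likelihood ratio, so prior odds = posterior odds ÷ LR.
Posterior odds = 0.607/(1−0.607) = 1.5445. LR = 0.68/0.06 = 11.3333.
Prior odds = 1.5445/11.3333 = 0.1363, so P(S) = 0.1363/(1+0.1363) ≈ 0.12.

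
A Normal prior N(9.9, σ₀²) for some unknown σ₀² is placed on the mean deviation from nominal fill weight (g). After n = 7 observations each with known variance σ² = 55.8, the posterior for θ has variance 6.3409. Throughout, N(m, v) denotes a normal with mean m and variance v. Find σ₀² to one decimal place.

σ₀² = 31.0

For the Normal–Normal model with known σ², precisions add: τ_n = τ₀ + n/σ².
So 1/σ₀² = 1/6.3409 − 7/55.8 = 0.157706 − 0.125448 = 0.032258.
Hence σ₀² = 1/0.032258 ≈ 31.0.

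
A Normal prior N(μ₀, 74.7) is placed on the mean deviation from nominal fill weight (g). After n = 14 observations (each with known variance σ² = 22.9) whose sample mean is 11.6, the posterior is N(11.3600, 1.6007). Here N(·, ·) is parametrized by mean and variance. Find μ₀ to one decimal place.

The posterior mean is a precision-weighted average: μ_n = (τ₀μ₀ + τ_data·x̄)/(τ₀+τ_data), with τ₀=1/σ₀² and τ_data=n/σ².
Here τ₀ = 1/74.7 = 0.013387 and τ_data = 14/22.9 = 0.611354, so τ_n = 0.624741.
Rearranging for μ₀: μ₀ = (μ_n·τ_n − τ_data·x̄)/τ₀ = (11.3600·0.624741 − 0.611354·11.6) / 0.013387 = 0.005351/0.013387 ≈ 0.4.

μ₀ = 0.4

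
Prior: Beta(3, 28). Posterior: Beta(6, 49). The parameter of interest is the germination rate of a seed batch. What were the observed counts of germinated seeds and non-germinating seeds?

3 germinated seeds and 21 non-germinating seeds

Under Beta–binomial conjugacy the posterior parameters are (a+s, b+f).
So s = 6 − 3 = 3 and f = 49 − 28 = 21.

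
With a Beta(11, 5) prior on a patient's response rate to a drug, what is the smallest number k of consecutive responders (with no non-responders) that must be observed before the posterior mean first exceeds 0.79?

After k responders and 0 non-responders the posterior is Beta(11+k, 5), with mean (11+k)/(11+5+k).
Set (11+k)/(16+k) > 0.79 and solve: k > (0.79·16 − 11)/(1 − 0.79) = 7.810.
The smallest integer exceeding 7.810 is 8, and checking k=8: (19)/(24) = 0.7917 > 0.79.

k = 8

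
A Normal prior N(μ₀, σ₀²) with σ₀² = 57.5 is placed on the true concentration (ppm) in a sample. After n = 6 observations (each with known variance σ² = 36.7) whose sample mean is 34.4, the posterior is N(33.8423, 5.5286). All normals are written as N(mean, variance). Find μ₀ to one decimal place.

μ₀ = 28.6

With known observation variance, the Normal–Normal posterior has precision τ_n = τ₀ + n/σ² and mean μ_n = (τ₀μ₀ + (n/σ²)x̄)/τ_n.
Here τ₀ = 1/57.5 = 0.017391 and τ_data = 6/36.7 = 0.163488, so τ_n = 0.180879.
Rearranging for μ₀: μ₀ = (μ_n·τ_n − τ_data·x̄)/τ₀ = (33.8423·0.180879 − 0.163488·34.4) / 0.017391 = 0.497374/0.017391 ≈ 28.6.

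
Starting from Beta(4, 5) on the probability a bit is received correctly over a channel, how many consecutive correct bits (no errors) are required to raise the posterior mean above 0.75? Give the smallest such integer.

After k correct bits and 0 errors the posterior is Beta(4+k, 5), with mean (4+k)/(4+5+k).
Set (4+k)/(9+k) > 0.75 and solve: k > (0.75·9 − 4)/(1 − 0.75) = 11.000.
The smallest integer exceeding 11.000 is 12.

k = 12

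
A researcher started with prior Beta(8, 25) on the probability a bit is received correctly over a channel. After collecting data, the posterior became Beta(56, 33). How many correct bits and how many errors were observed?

Beta is conjugate to the binomial likelihood: posterior = Beta(a+s, b+f).
So s = 56 − 8 = 48 and f = 33 − 25 = 8.

48 correct bits and 8 errors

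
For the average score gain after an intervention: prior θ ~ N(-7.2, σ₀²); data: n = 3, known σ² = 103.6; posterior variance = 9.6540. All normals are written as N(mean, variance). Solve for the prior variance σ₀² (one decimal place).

σ₀² = 13.4

Posterior precision equals prior precision plus data precision: 1/σ_n² = 1/σ₀² + n/σ².
So 1/σ₀² = 1/9.6540 − 3/103.6 = 0.103584 − 0.028958 = 0.074626.
Hence σ₀² = 1/0.074626 ≈ 13.4.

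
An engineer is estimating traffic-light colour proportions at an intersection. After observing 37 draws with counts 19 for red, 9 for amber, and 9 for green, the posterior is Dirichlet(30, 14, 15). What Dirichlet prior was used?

For a Dirichlet(α) prior with multinomial counts c, the posterior is Dirichlet(α + c) componentwise.
Subtract each count from the matching posterior parameter: 30−19=11, 14−9=5, 15−9=6.

Dirichlet(11, 5, 6)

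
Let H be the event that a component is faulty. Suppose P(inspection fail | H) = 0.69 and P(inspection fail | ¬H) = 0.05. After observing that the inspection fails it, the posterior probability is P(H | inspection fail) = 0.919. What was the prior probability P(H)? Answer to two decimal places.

P(H) = 0.45

In odds form, posterior odds = prior odds × likelihood ratio, so prior odds = posterior odds ÷ LR.
Posterior odds = 0.919/(1−0.919) = 11.3457. LR = 0.69/0.05 = 13.8000.
Prior odds = 11.3457/13.8000 = 0.8222, so P(H) = 0.8222/(1+0.8222) ≈ 0.45.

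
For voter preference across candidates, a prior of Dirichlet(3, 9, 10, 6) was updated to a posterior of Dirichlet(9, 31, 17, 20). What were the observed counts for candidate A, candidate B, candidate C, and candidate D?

For a Dirichlet(α) prior with multinomial counts c, the posterior is Dirichlet(α + c) componentwise.
Counts are posterior − prior componentwise: 9−3=6, 31−9=22, 17−10=7, 20−6=14.

counts (6, 22, 7, 14)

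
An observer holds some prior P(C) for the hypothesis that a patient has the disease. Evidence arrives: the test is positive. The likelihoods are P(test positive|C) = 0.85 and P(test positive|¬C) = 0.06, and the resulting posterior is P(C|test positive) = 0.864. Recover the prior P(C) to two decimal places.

In odds form, posterior odds = prior odds × likelihood ratio, so prior odds = posterior odds ÷ LR.
Posterior odds = 0.864/(1−0.864) = 6.3529. LR = 0.85/0.06 = 14.1667.
Prior odds = 6.3529/14.1667 = 0.4484, so P(C) = 0.4484/(1+0.4484) ≈ 0.31.

P(C) = 0.31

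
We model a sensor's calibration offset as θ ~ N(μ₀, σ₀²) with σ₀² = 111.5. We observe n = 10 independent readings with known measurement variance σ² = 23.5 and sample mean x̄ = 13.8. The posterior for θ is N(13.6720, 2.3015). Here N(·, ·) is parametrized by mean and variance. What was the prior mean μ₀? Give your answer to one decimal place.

With known observation variance, the Normal–Normal posterior has precision τ_n = τ₀ + n/σ² and mean μ_n = (τ₀μ₀ + (n/σ²)x̄)/τ_n.
Here τ₀ = 1/111.5 = 0.008969 and τ_data = 10/23.5 = 0.425532, so τ_n = 0.434501.
Rearranging for μ₀: μ₀ = (μ_n·τ_n − τ_data·x̄)/τ₀ = (13.6720·0.434501 − 0.425532·13.8) / 0.008969 = 0.068156/0.008969 ≈ 7.6.

μ₀ = 7.6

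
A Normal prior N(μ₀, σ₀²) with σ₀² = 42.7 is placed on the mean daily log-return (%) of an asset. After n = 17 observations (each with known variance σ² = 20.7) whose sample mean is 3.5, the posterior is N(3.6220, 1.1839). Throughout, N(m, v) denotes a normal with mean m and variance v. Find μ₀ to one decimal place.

The posterior mean is a precision-weighted average: μ_n = (τ₀μ₀ + τ_data·x̄)/(τ₀+τ_data), with τ₀=1/σ₀² and τ_data=n/σ².
Here τ₀ = 1/42.7 = 0.023419 and τ_data = 17/20.7 = 0.821256, so τ_n = 0.844675.
Rearranging for μ₀: μ₀ = (μ_n·τ_n − τ_data·x̄)/τ₀ = (3.6220·0.844675 − 0.821256·3.5) / 0.023419 = 0.185017/0.023419 ≈ 7.9.

μ₀ = 7.9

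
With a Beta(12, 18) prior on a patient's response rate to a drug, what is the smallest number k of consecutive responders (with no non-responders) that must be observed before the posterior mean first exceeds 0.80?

k = 61

After k responders and 0 non-responders the posterior is Beta(12+k, 18), with mean (12+k)/(12+18+k).
Set (12+k)/(30+k) > 0.80 and solve: k > (0.80·30 − 12)/(1 − 0.80) = 60.000.
The smallest integer exceeding 60.000 is 61.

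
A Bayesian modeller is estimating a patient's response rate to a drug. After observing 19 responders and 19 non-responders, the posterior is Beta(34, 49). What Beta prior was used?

Beta(15, 30)

Beta is conjugate to the binomial likelihood: posterior = Beta(α+s, β+f).
Subtract the data counts: 34−19=15, 49−19=30.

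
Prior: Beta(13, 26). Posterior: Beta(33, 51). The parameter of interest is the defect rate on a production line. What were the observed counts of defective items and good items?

Under Beta–binomial conjugacy the posterior parameters are (α+s, β+f).
So s = 33 − 13 = 20 and f = 51 − 26 = 25.

20 defective items and 25 good items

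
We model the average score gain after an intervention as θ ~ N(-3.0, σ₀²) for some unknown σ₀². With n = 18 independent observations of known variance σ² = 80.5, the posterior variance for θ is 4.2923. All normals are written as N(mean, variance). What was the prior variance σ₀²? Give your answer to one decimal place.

σ₀² = 106.7

For the Normal–Normal model with known σ², precisions add: τ_n = τ₀ + n/σ².
So 1/σ₀² = 1/4.2923 − 18/80.5 = 0.232975 − 0.223602 = 0.009373.
Hence σ₀² = 1/0.009373 ≈ 106.7.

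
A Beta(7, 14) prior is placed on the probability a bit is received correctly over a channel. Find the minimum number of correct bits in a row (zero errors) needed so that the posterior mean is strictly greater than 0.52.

After k correct bits and 0 errors the posterior is Beta(7+k, 14), with mean (7+k)/(7+14+k).
Set (7+k)/(21+k) > 0.52 and solve: k > (0.52·21 − 7)/(1 − 0.52) = 8.167.
The smallest integer exceeding 8.167 is 9.

k = 9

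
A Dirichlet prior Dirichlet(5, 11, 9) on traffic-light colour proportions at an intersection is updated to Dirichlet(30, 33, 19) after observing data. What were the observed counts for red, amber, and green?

counts (25, 22, 10)

For a Dirichlet(α) prior with multinomial counts c, the posterior is Dirichlet(α + c) componentwise.
Counts are posterior − prior componentwise: 30−5=25, 33−11=22, 19−9=10.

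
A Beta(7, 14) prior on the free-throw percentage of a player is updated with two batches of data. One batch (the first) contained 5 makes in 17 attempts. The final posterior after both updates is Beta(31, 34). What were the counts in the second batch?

19 makes and 8 misses

Sequential conjugate updates are equivalent to a single update on the pooled data, so total successes = posterior α − prior α and total failures = posterior β − prior β.
Total across both batches: 31−7=24 makes, 34−14=20 misses.
Subtract the first batch: 24−5=19 makes and 20−12=8 misses.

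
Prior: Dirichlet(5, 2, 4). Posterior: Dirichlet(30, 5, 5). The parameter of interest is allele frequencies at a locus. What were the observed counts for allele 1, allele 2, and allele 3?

counts (25, 3, 1)

For a Dirichlet(α) prior with multinomial counts c, the posterior is Dirichlet(α + c) componentwise.
Counts are posterior − prior componentwise: 30−5=25, 5−2=3, 5−4=1.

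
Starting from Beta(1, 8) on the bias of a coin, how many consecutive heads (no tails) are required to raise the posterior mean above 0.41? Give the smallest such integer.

After k heads and 0 tails the posterior is Beta(1+k, 8), with mean (1+k)/(1+8+k).
Set (1+k)/(9+k) > 0.41 and solve: k > (0.41·9 − 1)/(1 − 0.41) = 4.559.
The smallest integer exceeding 4.559 is 5.

k = 5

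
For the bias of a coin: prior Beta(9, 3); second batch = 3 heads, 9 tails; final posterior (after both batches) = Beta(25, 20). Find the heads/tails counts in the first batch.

13 heads and 8 tails

Sequential conjugate updates are equivalent to a single update on the pooled data, so total successes = posterior α − prior α and total failures = posterior β − prior β.
Total across both batches: 25−9=16 heads, 20−3=17 tails.
Subtract the second batch: 16−3=13 heads and 17−9=8 tails.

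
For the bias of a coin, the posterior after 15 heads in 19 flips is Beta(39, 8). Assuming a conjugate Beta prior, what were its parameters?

Beta(24, 4)

Under Beta–binomial conjugacy the posterior parameters are (a+s, b+f).
So a = 39 − 15 = 24 and b = 8 − 4 = 4.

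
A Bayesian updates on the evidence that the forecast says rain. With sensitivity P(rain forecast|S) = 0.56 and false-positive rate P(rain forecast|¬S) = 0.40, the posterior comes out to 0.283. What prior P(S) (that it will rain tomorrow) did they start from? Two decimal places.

P(S) = 0.22

Bayes' rule in odds form gives O(S|E) = O(S)·[P(E|S)/P(E|¬S)], hence O(S) = O(S|E)/LR.
Posterior odds = 0.283/(1−0.283) = 0.3947. LR = 0.56/0.40 = 1.4000.
Prior odds = 0.3947/1.4000 = 0.2819, so P(S) = 0.2819/(1+0.2819) ≈ 0.22.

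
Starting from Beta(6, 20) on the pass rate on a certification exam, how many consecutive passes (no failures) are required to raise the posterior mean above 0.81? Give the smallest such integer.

After k passes and 0 failures the posterior is Beta(6+k, 20), with mean (6+k)/(6+20+k).
Set (6+k)/(26+k) > 0.81 and solve: k > (0.81·26 − 6)/(1 − 0.81) = 79.263.
The smallest integer exceeding 79.263 is 80.

k = 80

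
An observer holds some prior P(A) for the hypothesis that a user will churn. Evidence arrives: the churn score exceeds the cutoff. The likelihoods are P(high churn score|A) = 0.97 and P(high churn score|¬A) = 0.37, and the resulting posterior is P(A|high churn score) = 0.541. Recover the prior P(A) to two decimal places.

P(A) = 0.31

Bayes' rule in odds form gives O(A|E) = O(A)·[P(E|A)/P(E|¬A)], hence O(A) = O(A|E)/LR.
Posterior odds = 0.541/(1−0.541) = 1.1786. LR = 0.97/0.37 = 2.6216.
Prior odds = 1.1786/2.6216 = 0.4496, so P(A) = 0.4496/(1+0.4496) ≈ 0.31.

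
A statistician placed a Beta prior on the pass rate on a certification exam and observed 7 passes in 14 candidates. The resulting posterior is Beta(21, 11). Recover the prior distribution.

Beta(14, 4)

A Beta(a, b) prior with s successes and f failures in binomial data gives a Beta(a+s, b+f) posterior.
Subtract the data counts: 21−7=14, 11−7=4.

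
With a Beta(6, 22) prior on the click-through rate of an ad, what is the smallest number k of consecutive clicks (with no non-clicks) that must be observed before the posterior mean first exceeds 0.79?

k = 77

After k clicks and 0 non-clicks the posterior is Beta(6+k, 22), with mean (6+k)/(6+22+k).
Set (6+k)/(28+k) > 0.79 and solve: k > (0.79·28 − 6)/(1 − 0.79) = 76.762.
The smallest integer exceeding 76.762 is 77, and checking k=77: (83)/(105) = 0.7905 > 0.79.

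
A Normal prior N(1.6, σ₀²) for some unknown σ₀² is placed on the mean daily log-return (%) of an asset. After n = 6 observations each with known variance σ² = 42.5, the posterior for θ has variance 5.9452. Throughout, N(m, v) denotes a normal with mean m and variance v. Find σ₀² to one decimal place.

σ₀² = 37.0

For the Normal–Normal model with known σ², precisions add: τ_n = τ₀ + n/σ².
So 1/σ₀² = 1/5.9452 − 6/42.5 = 0.168203 − 0.141176 = 0.027027.
Hence σ₀² = 1/0.027027 ≈ 37.0.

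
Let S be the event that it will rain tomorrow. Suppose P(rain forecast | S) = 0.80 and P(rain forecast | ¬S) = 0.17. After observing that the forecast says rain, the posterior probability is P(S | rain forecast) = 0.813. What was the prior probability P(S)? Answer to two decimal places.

P(S) = 0.48

Bayes' rule in odds form gives O(S|E) = O(S)·[P(E|S)/P(E|¬S)], hence O(S) = O(S|E)/LR.
Posterior odds = 0.813/(1−0.813) = 4.3476. LR = 0.80/0.17 = 4.7059.
Prior odds = 4.3476/4.7059 = 0.9239, so P(S) = 0.9239/(1+0.9239) ≈ 0.48.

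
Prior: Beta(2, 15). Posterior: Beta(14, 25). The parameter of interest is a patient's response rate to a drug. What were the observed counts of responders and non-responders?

A Beta(α, β) prior with s successes and f failures in binomial data gives a Beta(α+s, β+f) posterior.
So s = 14 − 2 = 12 and f = 25 − 15 = 10.

12 responders and 10 non-responders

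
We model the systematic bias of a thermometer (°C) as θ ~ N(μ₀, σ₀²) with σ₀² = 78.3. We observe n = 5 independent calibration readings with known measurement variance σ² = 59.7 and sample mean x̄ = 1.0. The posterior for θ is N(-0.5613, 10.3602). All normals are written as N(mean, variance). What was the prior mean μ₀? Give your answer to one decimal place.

With known observation variance, the Normal–Normal posterior has precision τ_n = τ₀ + n/σ² and mean μ_n = (τ₀μ₀ + (n/σ²)x̄)/τ_n.
Here τ₀ = 1/78.3 = 0.012771 and τ_data = 5/59.7 = 0.083752, so τ_n = 0.096523.
Rearranging for μ₀: μ₀ = (μ_n·τ_n − τ_data·x̄)/τ₀ = (-0.5613·0.096523 − 0.083752·1.0) / 0.012771 = -0.137930/0.012771 ≈ -10.8.

μ₀ = -10.8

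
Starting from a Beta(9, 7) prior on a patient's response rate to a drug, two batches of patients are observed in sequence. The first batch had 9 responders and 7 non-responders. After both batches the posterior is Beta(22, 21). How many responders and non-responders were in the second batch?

4 responders and 7 non-responders

Because Beta–binomial updating is additive in the counts, the combined data contributed (α_post−α_prior, β_post−β_prior) successes and failures.
Total across both batches: 22−9=13 responders, 21−7=14 non-responders.
Subtract the first batch: 13−9=4 responders and 14−7=7 non-responders.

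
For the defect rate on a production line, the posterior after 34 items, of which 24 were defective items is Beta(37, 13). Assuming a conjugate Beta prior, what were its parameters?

Under Beta–binomial conjugacy the posterior parameters are (α+s, β+f).
So α = 37 − 24 = 13 and β = 13 − 10 = 3.

Beta(13, 3)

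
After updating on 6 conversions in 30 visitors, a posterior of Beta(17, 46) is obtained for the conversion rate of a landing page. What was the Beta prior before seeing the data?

Beta(11, 22)

A Beta(a, b) prior with s successes and f failures in binomial data gives a Beta(a+s, b+f) posterior.
So a = 17 − 6 = 11 and b = 46 − 24 = 22.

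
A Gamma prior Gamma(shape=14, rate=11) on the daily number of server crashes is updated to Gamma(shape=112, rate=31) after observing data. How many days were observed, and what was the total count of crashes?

n = 20 days with total 98 crashes

A Gamma(α, β) prior (rate parametrization) on a Poisson rate with n observations summing to S gives posterior Gamma(α+S, β+n).
Matching: Σxᵢ = 112 − 14 = 98 and n = 31 − 11 = 20.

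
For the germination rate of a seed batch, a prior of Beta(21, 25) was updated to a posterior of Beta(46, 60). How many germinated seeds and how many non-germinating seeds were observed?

Under Beta–binomial conjugacy the posterior parameters are (α+s, β+f).
So s = 46 − 21 = 25 and f = 60 − 25 = 35.

25 germinated seeds and 35 non-germinating seeds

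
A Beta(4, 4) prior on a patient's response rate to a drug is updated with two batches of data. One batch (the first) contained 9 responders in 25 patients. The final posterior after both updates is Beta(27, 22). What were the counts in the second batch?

14 responders and 2 non-responders

Sequential conjugate updates are equivalent to a single update on the pooled data, so total successes = posterior α − prior α and total failures = posterior β − prior β.
Total across both batches: 27−4=23 responders, 22−4=18 non-responders.
Subtract the first batch: 23−9=14 responders and 18−16=2 non-responders.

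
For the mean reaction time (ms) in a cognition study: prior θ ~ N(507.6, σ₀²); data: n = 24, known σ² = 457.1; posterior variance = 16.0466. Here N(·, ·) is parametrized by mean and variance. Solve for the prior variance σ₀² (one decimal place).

σ₀² = 101.9

For the Normal–Normal model with known σ², precisions add: τ_n = τ₀ + n/σ².
So 1/σ₀² = 1/16.0466 − 24/457.1 = 0.062318 − 0.052505 = 0.009813.
Hence σ₀² = 1/0.009813 ≈ 101.9.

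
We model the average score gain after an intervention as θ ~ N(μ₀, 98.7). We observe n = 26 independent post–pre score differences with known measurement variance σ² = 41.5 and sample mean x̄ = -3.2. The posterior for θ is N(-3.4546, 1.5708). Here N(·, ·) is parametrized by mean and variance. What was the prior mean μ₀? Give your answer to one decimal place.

The posterior mean is a precision-weighted average: μ_n = (τ₀μ₀ + τ_data·x̄)/(τ₀+τ_data), with τ₀=1/σ₀² and τ_data=n/σ².
Here τ₀ = 1/98.7 = 0.010132 and τ_data = 26/41.5 = 0.626506, so τ_n = 0.636638.
Rearranging for μ₀: μ₀ = (μ_n·τ_n − τ_data·x̄)/τ₀ = (-3.4546·0.636638 − 0.626506·-3.2) / 0.010132 = -0.194510/0.010132 ≈ -19.2.

μ₀ = -19.2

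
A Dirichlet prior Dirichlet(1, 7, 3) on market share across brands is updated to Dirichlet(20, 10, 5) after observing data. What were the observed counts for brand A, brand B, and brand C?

For a Dirichlet(α) prior with multinomial counts c, the posterior is Dirichlet(α + c) componentwise.
Counts are posterior − prior componentwise: 20−1=19, 10−7=3, 5−3=2.

counts (19, 3, 2)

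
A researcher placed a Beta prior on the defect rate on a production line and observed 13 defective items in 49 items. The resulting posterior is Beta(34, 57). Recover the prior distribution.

Beta(21, 21)

Under Beta–binomial conjugacy the posterior parameters are (α+s, β+f).
Subtract the data counts: 34−13=21, 57−36=21.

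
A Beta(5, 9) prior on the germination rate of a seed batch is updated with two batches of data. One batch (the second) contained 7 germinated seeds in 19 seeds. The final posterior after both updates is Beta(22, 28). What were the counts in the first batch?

10 germinated seeds and 7 non-germinating seeds

Because Beta–binomial updating is additive in the counts, the combined data contributed (α_post−α_prior, β_post−β_prior) successes and failures.
Total across both batches: 22−5=17 germinated seeds, 28−9=19 non-germinating seeds.
Subtract the second batch: 17−7=10 germinated seeds and 19−12=7 non-germinating seeds.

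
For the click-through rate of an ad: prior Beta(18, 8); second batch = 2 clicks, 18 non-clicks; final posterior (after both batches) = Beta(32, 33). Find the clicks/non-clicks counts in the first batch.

Because Beta–binomial updating is additive in the counts, the combined data contributed (α_post−α_prior, β_post−β_prior) successes and failures.
Total across both batches: 32−18=14 clicks, 33−8=25 non-clicks.
Subtract the second batch: 14−2=12 clicks and 25−18=7 non-clicks.

12 clicks and 7 non-clicks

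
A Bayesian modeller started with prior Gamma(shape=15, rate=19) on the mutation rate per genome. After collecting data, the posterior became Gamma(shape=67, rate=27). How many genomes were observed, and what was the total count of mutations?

Gamma–Poisson conjugacy: posterior shape = α + Σxᵢ, posterior rate = β + n.
Matching: Σxᵢ = 67 − 15 = 52 and n = 27 − 19 = 8.

n = 8 genomes with total 52 mutations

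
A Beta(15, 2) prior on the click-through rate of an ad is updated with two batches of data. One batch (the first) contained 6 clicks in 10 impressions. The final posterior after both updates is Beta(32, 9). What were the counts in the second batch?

Sequential conjugate updates are equivalent to a single update on the pooled data, so total successes = posterior α − prior α and total failures = posterior β − prior β.
Total across both batches: 32−15=17 clicks, 9−2=7 non-clicks.
Subtract the first batch: 17−6=11 clicks and 7−4=3 non-clicks.

11 clicks and 3 non-clicks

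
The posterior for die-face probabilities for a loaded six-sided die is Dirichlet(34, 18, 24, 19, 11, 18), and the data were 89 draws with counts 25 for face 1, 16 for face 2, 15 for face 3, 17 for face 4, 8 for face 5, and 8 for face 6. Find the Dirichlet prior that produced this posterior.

Dirichlet(9, 2, 9, 2, 3, 10)

For a Dirichlet(α) prior with multinomial counts c, the posterior is Dirichlet(α + c) componentwise.
Subtract each count from the matching posterior parameter: 34−25=9, 18−16=2, 24−15=9, 19−17=2, 11−8=3, 18−8=10.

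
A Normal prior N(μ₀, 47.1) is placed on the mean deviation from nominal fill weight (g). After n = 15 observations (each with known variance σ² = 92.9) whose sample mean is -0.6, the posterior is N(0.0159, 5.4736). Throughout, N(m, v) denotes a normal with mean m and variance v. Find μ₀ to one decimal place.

With known observation variance, the Normal–Normal posterior has precision τ_n = τ₀ + n/σ² and mean μ_n = (τ₀μ₀ + (n/σ²)x̄)/τ_n.
Here τ₀ = 1/47.1 = 0.021231 and τ_data = 15/92.9 = 0.161464, so τ_n = 0.182695.
Rearranging for μ₀: μ₀ = (μ_n·τ_n − τ_data·x̄)/τ₀ = (0.0159·0.182695 − 0.161464·-0.6) / 0.021231 = 0.099783/0.021231 ≈ 4.7.

μ₀ = 4.7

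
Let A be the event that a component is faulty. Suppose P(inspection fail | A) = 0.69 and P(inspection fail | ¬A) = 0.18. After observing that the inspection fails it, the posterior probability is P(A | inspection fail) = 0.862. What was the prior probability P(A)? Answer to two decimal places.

In odds form, posterior odds = prior odds × likelihood ratio, so prior odds = posterior odds ÷ LR.
Posterior odds = 0.862/(1−0.862) = 6.2464. LR = 0.69/0.18 = 3.8333.
Prior odds = 6.2464/3.8333 = 1.6295, so P(A) = 1.6295/(1+1.6295) ≈ 0.62.

P(A) = 0.62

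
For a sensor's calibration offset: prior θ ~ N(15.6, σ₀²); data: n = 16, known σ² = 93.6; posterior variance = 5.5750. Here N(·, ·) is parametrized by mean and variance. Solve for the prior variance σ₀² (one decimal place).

For the Normal–Normal model with known σ², precisions add: τ_n = τ₀ + n/σ².
So 1/σ₀² = 1/5.5750 − 16/93.6 = 0.179372 − 0.170940 = 0.008432.
Hence σ₀² = 1/0.008432 ≈ 118.6.

σ₀² = 118.6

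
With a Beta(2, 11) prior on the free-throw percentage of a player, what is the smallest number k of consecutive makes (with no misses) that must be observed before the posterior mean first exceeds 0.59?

k = 14

After k makes and 0 misses the posterior is Beta(2+k, 11), with mean (2+k)/(2+11+k).
Set (2+k)/(13+k) > 0.59 and solve: k > (0.59·13 − 2)/(1 − 0.59) = 13.829.
The smallest integer exceeding 13.829 is 14, and checking k=14: (16)/(27) = 0.5926 > 0.59.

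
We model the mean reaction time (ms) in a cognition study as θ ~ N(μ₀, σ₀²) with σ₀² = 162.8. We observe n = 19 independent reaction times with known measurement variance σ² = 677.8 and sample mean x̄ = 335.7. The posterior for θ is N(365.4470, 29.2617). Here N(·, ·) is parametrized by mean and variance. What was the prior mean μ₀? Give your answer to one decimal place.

With known observation variance, the Normal–Normal posterior has precision τ_n = τ₀ + n/σ² and mean μ_n = (τ₀μ₀ + (n/σ²)x̄)/τ_n.
Here τ₀ = 1/162.8 = 0.006143 and τ_data = 19/677.8 = 0.028032, so τ_n = 0.034175.
Rearranging for μ₀: μ₀ = (μ_n·τ_n − τ_data·x̄)/τ₀ = (365.4470·0.034175 − 0.028032·335.7) / 0.006143 = 3.078809/0.006143 ≈ 501.2.

μ₀ = 501.2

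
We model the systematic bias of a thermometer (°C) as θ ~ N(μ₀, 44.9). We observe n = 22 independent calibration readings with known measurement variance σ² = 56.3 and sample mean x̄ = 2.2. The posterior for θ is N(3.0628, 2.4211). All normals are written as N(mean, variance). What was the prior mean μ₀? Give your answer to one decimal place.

The posterior mean is a precision-weighted average: μ_n = (τ₀μ₀ + τ_data·x̄)/(τ₀+τ_data), with τ₀=1/σ₀² and τ_data=n/σ².
Here τ₀ = 1/44.9 = 0.022272 and τ_data = 22/56.3 = 0.390764, so τ_n = 0.413036.
Rearranging for μ₀: μ₀ = (μ_n·τ_n − τ_data·x̄)/τ₀ = (3.0628·0.413036 − 0.390764·2.2) / 0.022272 = 0.405366/0.022272 ≈ 18.2.

μ₀ = 18.2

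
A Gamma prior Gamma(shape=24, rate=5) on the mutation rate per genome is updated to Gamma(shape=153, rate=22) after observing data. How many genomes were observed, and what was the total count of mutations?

n = 17 genomes with total 129 mutations

A Gamma(α, β) prior (rate parametrization) on a Poisson rate with n observations summing to S gives posterior Gamma(α+S, β+n).
Matching: Σxᵢ = 153 − 24 = 129 and n = 22 − 5 = 17.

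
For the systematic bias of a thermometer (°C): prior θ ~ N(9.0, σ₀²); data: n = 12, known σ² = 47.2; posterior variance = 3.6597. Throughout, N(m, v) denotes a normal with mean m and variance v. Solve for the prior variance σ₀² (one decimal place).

σ₀² = 52.6

For the Normal–Normal model with known σ², precisions add: τ_n = τ₀ + n/σ².
So 1/σ₀² = 1/3.6597 − 12/47.2 = 0.273246 − 0.254237 = 0.019009.
Hence σ₀² = 1/0.019009 ≈ 52.6.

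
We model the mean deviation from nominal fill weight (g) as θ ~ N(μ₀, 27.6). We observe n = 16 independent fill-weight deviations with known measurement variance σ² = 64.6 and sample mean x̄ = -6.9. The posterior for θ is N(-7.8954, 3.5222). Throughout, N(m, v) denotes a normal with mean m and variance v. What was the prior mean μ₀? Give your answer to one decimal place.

μ₀ = -14.7

The posterior mean is a precision-weighted average: μ_n = (τ₀μ₀ + τ_data·x̄)/(τ₀+τ_data), with τ₀=1/σ₀² and τ_data=n/σ².
Here τ₀ = 1/27.6 = 0.036232 and τ_data = 16/64.6 = 0.247678, so τ_n = 0.283910.
Rearranging for μ₀: μ₀ = (μ_n·τ_n − τ_data·x̄)/τ₀ = (-7.8954·0.283910 − 0.247678·-6.9) / 0.036232 = -0.532605/0.036232 ≈ -14.7.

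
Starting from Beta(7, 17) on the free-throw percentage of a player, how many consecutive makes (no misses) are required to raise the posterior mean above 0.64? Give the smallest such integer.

After k makes and 0 misses the posterior is Beta(7+k, 17), with mean (7+k)/(7+17+k).
Set (7+k)/(24+k) > 0.64 and solve: k > (0.64·24 − 7)/(1 − 0.64) = 23.222.
The smallest integer exceeding 23.222 is 24, and checking k=24: (31)/(48) = 0.6458 > 0.64.

k = 24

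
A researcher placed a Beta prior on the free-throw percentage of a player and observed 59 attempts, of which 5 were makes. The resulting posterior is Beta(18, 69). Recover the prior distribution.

Beta(13, 15)

A Beta(α, β) prior with s successes and f failures in binomial data gives a Beta(α+s, β+f) posterior.
So α = 18 − 5 = 13 and β = 69 − 54 = 15.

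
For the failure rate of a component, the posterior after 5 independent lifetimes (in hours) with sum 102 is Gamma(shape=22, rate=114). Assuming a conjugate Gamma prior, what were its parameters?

Gamma(shape=17, rate=12)

For an exponential likelihood with a Gamma(α, β) prior on the rate, n observations with total T give posterior Gamma(α+n, β+T).
So α = 22 − 5 = 17 and β = 114 − 102 = 12.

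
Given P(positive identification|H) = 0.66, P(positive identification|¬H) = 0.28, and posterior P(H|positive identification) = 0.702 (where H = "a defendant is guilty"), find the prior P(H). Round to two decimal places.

In odds form, posterior odds = prior odds × likelihood ratio, so prior odds = posterior odds ÷ LR.
Posterior odds = 0.702/(1−0.702) = 2.3557. LR = 0.66/0.28 = 2.3571.
Prior odds = 2.3557/2.3571 = 0.9994, so P(H) = 0.9994/(1+0.9994) ≈ 0.50.

P(H) = 0.50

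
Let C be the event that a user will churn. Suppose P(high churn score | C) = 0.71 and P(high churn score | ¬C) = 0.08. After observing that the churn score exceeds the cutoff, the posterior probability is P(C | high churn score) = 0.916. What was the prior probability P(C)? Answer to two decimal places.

P(C) = 0.55

Bayes' rule in odds form gives O(C|E) = O(C)·[P(E|C)/P(E|¬C)], hence O(C) = O(C|E)/LR.
Posterior odds = 0.916/(1−0.916) = 10.9048. LR = 0.71/0.08 = 8.8750.
Prior odds = 10.9048/8.8750 = 1.2287, so P(C) = 1.2287/(1+1.2287) ≈ 0.55.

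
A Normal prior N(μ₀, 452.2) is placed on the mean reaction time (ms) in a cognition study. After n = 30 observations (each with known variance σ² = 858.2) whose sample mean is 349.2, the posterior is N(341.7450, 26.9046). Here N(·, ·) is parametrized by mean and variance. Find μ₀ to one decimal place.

With known observation variance, the Normal–Normal posterior has precision τ_n = τ₀ + n/σ² and mean μ_n = (τ₀μ₀ + (n/σ²)x̄)/τ_n.
Here τ₀ = 1/452.2 = 0.002211 and τ_data = 30/858.2 = 0.034957, so τ_n = 0.037168.
Rearranging for μ₀: μ₀ = (μ_n·τ_n − τ_data·x̄)/τ₀ = (341.7450·0.037168 − 0.034957·349.2) / 0.002211 = 0.494994/0.002211 ≈ 223.9.

μ₀ = 223.9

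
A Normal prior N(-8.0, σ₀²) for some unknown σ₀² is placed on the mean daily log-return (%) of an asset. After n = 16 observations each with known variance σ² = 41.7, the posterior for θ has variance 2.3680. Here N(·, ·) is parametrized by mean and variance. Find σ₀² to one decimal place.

For the Normal–Normal model with known σ², precisions add: τ_n = τ₀ + n/σ².
So 1/σ₀² = 1/2.3680 − 16/41.7 = 0.422297 − 0.383693 = 0.038604.
Hence σ₀² = 1/0.038604 ≈ 25.9.

σ₀² = 25.9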